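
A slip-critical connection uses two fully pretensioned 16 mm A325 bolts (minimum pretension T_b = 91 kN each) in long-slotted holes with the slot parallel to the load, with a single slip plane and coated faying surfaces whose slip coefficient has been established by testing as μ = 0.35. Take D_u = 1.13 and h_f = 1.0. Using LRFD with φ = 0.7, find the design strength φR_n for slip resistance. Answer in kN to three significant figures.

50.4 kN

R_n = μ · D_u · h_f · T_b · n_s · n_b = 0.35 × 1.13 × 1.0 × 91 × 1 × 2 = 71.98 kN.
Design strength φR_n = 0.7 × 71.98 = 50.4 kN.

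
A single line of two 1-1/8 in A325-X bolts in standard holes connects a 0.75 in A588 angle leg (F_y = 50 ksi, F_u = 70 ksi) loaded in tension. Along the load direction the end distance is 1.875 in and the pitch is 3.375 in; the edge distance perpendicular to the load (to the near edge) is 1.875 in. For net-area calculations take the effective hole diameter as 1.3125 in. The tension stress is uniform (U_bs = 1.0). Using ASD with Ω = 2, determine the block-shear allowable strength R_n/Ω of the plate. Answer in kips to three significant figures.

83.7 kips

Shear plane L_v = 1.875 + 1·3.375 = 5.25 in; A_gv = 5.25 × 0.75 = 3.938 in².
A_nv = (5.25 − 1.5·1.3125) × 0.75 = 2.461 in².
A_nt = (1.875 − 0.5·1.3125) × 0.75 = 0.9141 in².
0.6 F_u A_nv = 103.4 kips; 0.6 F_y A_gv = 118.1 kips → shear rupture governs the shear term.
R_n = 103.4 + 1.0 × 70 × 0.9141 = 167.3 kips.
Allowable strength R_n/Ω = 167.3 / 2 = 83.7 kips.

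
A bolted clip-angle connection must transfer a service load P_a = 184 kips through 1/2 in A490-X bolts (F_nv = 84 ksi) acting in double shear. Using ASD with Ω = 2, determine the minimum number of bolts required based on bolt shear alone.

A_b = π·0.5²/4 = 0.1963 in².
Per-bolt allowable strength R_n/Ω = 84 × 0.1963 × 2 / 2 = 16.49 kips.
n ≥ 184 / 16.49 = 11.16 → use 12 bolts.

12 bolts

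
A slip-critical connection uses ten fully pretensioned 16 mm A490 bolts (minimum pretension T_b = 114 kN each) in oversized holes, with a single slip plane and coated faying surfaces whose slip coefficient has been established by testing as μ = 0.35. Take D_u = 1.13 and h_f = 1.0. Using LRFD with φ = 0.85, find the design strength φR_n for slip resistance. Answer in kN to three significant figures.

R_n = μ · D_u · h_f · T_b · n_s · n_b = 0.35 × 1.13 × 1.0 × 114 × 1 × 10 = 450.9 kN.
Design strength φR_n = 0.85 × 450.9 = 383 kN.

383 kN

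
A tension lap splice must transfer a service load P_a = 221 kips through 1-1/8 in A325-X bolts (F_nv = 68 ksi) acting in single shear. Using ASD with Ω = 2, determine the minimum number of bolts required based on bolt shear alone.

A_b = π·1.125²/4 = 0.994 in².
Per-bolt allowable strength R_n/Ω = 68 × 0.994 × 1 / 2 = 33.8 kips.
n ≥ 221 / 33.8 = 6.539 → use 7 bolts.

7 bolts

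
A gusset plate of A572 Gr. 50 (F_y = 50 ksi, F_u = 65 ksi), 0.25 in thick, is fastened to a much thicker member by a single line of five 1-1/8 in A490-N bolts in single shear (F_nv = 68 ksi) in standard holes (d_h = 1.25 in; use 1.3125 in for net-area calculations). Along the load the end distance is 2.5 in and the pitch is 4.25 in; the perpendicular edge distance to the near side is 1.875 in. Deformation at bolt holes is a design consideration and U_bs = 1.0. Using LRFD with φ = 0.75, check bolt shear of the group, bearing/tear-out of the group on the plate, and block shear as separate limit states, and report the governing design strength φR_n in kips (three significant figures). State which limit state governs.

114 kips (block shear governs)

Bolt shear: A_b = π·1.125²/4 = 0.994 in²; R_n = 68 × 0.994 × 5 × 1 = 338 kips → 0.75 × 338 = 253 kips.
Bearing: edge l_c = 1.875, r_n = 36.56 kips; interior l_c = 3, r_n = 43.87 kips; R_n = 36.56 + 4·43.87 = 212.1 kips → 159 kips.
Block shear: A_gv = 4.875, A_nv = 3.398, A_nt = 0.3047 in²; R_n = min(0.6F_uA_nv, 0.6F_yA_gv) + U_bs·F_u·A_nt = 152.3 kips → 114 kips.
Block shear governs: 114 kips.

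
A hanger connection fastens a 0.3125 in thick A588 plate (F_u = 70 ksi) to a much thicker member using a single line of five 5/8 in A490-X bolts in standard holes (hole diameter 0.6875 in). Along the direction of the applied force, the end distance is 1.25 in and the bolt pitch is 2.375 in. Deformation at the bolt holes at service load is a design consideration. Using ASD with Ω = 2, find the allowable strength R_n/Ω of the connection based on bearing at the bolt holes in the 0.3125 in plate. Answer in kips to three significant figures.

Per bolt r_n = 1.2 l_c t F_u ≤ 2.4 d t F_u; upper limit = 2.4 × 0.625 × 0.3125 × 70 = 32.81 kips.
Edge bolt: l_c = 1.25 − 0.6875/2 = 0.9062 in → 1.2 × 0.9062 × 0.3125 × 70 = 23.79 → r_n = 23.79 kips.
Interior bolts: l_c = 2.375 − 0.6875 = 1.688 in → 1.2 × 1.688 × 0.3125 × 70 = 44.3 → r_n = 32.81 kips.
R_n = 1 × 23.79 + 4 × 32.81 = 155 kips.
Allowable strength R_n/Ω = 155 / 2 = 77.5 kips.

77.5 kips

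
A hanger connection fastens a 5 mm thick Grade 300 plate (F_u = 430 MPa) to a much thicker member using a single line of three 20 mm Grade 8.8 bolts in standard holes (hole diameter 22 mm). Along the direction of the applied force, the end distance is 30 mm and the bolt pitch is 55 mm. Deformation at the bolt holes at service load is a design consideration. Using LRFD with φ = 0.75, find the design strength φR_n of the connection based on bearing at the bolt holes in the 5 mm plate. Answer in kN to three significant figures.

Per bolt r_n = 1.2 l_c t F_u ≤ 2.4 d t F_u; upper limit = 2.4 × 20 × 5 × 430 / 1000 = 103.2 kN.
Edge bolt: l_c = 30 − 22/2 = 19 mm → 1.2 × 19 × 5 × 430 / 1000 = 49.02 → r_n = 49.02 kN.
Interior bolts: l_c = 55 − 22 = 33 mm → 1.2 × 33 × 5 × 430 / 1000 = 85.14 → r_n = 85.14 kN.
R_n = 1 × 49.02 + 2 × 85.14 = 219.3 kN.
Design strength φR_n = 0.75 × 219.3 = 164 kN.

164 kN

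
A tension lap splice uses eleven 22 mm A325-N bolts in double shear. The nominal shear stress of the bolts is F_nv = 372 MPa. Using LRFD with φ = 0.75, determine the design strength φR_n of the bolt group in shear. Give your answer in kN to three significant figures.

2330 kN

A_b = π × 22² / 4 = 380.1 mm².
R_n = F_nv · A_b · n · n_s = 372 × 380.1 × 11 × 2 / 1000 = 3111 kN.
Design strength φR_n = 0.75 × 3111 = 2330 kN.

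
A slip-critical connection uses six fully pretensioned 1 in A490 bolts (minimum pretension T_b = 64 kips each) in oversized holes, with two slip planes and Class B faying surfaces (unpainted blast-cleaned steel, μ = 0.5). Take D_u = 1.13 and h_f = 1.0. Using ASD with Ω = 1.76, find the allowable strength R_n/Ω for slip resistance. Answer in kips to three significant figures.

R_n = μ · D_u · h_f · T_b · n_s · n_b = 0.5 × 1.13 × 1.0 × 64 × 2 × 6 = 433.9 kips.
Allowable strength R_n/Ω = 433.9 / 1.76 = 247 kips.

247 kips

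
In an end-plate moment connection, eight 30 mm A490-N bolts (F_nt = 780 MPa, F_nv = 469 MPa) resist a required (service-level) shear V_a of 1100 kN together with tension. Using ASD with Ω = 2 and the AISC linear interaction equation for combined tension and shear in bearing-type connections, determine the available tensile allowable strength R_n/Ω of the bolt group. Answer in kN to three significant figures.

A_b = π·30²/4 = 706.9 mm²; f_rv = 1100 × 1000 / (8 × 706.9) = 194.5 MPa.
F'_nt = 1.3 F_nt − (Ω F_nt / F_nv) f_rv = 1.3·780 − (2·780/469)·194.5 = 367 MPa, capped at F_nt → F'_nt = 367 MPa.
R_n = F'_nt · A_b · n = 367 × 706.9 × 8 / 1000 = 2075 kN.
Allowable strength R_n/Ω = 2075 / 2 = 1040 kN.

1040 kN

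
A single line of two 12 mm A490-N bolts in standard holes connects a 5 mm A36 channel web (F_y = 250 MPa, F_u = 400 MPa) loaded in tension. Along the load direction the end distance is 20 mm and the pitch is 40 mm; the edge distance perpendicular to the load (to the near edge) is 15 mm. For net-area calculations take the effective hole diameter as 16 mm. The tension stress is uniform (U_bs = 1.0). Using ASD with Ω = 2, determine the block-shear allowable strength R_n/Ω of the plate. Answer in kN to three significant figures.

28.6 kN

Shear plane L_v = 20 + 1·40 = 60 mm; A_gv = 60 × 5 = 300 mm².
A_nv = (60 − 1.5·16) × 5 = 180 mm².
A_nt = (15 − 0.5·16) × 5 = 35 mm².
0.6 F_u A_nv = 43.2 kN; 0.6 F_y A_gv = 45 kN → shear rupture governs the shear term.
R_n = 43.2 + 1.0 × 400 × 35 / 1000 = 57.2 kN.
Allowable strength R_n/Ω = 57.2 / 2 = 28.6 kN.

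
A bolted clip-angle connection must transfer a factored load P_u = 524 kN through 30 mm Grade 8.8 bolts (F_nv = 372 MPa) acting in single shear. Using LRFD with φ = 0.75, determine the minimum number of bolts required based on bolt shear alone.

3 bolts

A_b = π·30²/4 = 706.9 mm².
Per-bolt design strength φR_n = 0.75 × 372 × 706.9 × 1 / 1000 = 197.2 kN.
n ≥ 524 / 197.2 = 2.657 → use 3 bolts.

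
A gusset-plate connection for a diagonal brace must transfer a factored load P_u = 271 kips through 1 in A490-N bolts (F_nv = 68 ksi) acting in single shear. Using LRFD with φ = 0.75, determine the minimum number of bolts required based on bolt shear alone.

7 bolts

A_b = π·1²/4 = 0.7854 in².
Per-bolt design strength φR_n = 0.75 × 68 × 0.7854 × 1 = 40.06 kips.
n ≥ 271 / 40.06 = 6.766 → use 7 bolts.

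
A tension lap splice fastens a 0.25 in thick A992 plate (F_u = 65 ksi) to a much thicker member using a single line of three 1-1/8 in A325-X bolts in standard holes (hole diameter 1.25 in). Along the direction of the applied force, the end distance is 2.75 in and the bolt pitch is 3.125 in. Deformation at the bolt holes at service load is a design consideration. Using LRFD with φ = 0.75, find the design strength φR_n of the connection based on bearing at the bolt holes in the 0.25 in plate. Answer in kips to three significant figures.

85.9 kips

Per bolt r_n = 1.2 l_c t F_u ≤ 2.4 d t F_u; upper limit = 2.4 × 1.125 × 0.25 × 65 = 43.87 kips.
Edge bolt: l_c = 2.75 − 1.25/2 = 2.125 in → 1.2 × 2.125 × 0.25 × 65 = 41.44 → r_n = 41.44 kips.
Interior bolts: l_c = 3.125 − 1.25 = 1.875 in → 1.2 × 1.875 × 0.25 × 65 = 36.56 → r_n = 36.56 kips.
R_n = 1 × 41.44 + 2 × 36.56 = 114.6 kips.
Design strength φR_n = 0.75 × 114.6 = 85.9 kips.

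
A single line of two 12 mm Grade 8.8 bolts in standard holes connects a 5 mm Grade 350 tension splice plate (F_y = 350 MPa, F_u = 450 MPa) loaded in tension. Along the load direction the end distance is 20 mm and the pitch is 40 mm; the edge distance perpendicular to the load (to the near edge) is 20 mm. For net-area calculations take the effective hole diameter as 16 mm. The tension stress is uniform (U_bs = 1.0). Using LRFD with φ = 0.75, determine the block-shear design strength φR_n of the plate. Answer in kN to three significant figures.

56.7 kN

Shear plane L_v = 20 + 1·40 = 60 mm; A_gv = 60 × 5 = 300 mm².
A_nv = (60 − 1.5·16) × 5 = 180 mm².
A_nt = (20 − 0.5·16) × 5 = 60 mm².
0.6 F_u A_nv = 48.6 kN; 0.6 F_y A_gv = 63 kN → shear rupture governs the shear term.
R_n = 48.6 + 1.0 × 450 × 60 / 1000 = 75.6 kN.
Design strength φR_n = 0.75 × 75.6 = 56.7 kN.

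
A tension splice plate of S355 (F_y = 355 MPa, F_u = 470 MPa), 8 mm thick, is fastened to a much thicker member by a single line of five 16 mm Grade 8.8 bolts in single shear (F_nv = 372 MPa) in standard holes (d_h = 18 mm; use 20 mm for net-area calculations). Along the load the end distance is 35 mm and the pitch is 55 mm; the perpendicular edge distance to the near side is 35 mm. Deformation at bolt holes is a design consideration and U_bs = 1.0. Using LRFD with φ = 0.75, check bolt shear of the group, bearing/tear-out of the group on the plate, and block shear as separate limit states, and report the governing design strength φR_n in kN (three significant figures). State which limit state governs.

280 kN (bolt shear governs)

Bolt shear: A_b = π·16²/4 = 201.1 mm²; R_n = 372 × 201.1 × 5 × 1 / 1000 = 374 kN → 0.75 × 374 = 280 kN.
Bearing: edge l_c = 26, r_n = 117.3 kN; interior l_c = 37, r_n = 144.4 kN; R_n = 117.3 + 4·144.4 = 694.8 kN → 521 kN.
Block shear: A_gv = 2040, A_nv = 1320, A_nt = 200 mm²; R_n = min(0.6F_uA_nv, 0.6F_yA_gv) + U_bs·F_u·A_nt = 466.2 kN → 350 kN.
Bolt shear governs: 280 kN.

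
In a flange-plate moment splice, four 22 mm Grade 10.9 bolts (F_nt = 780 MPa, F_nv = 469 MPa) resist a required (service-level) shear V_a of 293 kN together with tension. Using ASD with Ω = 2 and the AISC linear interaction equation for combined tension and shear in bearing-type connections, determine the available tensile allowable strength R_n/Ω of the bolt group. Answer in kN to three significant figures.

284 kN

A_b = π·22²/4 = 380.1 mm²; f_rv = 293 × 1000 / (4 × 380.1) = 192.7 MPa.
F'_nt = 1.3 F_nt − (Ω F_nt / F_nv) f_rv = 1.3·780 − (2·780/469)·192.7 = 373.1 MPa, capped at F_nt → F'_nt = 373.1 MPa.
R_n = F'_nt · A_b · n = 373.1 × 380.1 × 4 / 1000 = 567.2 kN.
Allowable strength R_n/Ω = 567.2 / 2 = 284 kN.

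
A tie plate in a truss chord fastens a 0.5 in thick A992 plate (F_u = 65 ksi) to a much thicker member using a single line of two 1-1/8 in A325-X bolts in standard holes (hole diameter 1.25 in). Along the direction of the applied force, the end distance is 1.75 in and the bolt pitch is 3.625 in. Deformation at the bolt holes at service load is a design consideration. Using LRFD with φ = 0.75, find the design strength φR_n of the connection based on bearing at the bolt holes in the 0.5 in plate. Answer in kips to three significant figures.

98.7 kips

Per bolt r_n = 1.2 l_c t F_u ≤ 2.4 d t F_u; upper limit = 2.4 × 1.125 × 0.5 × 65 = 87.75 kips.
Edge bolt: l_c = 1.75 − 1.25/2 = 1.125 in → 1.2 × 1.125 × 0.5 × 65 = 43.87 → r_n = 43.87 kips.
Interior bolts: l_c = 3.625 − 1.25 = 2.375 in → 1.2 × 2.375 × 0.5 × 65 = 92.62 → r_n = 87.75 kips.
R_n = 1 × 43.87 + 1 × 87.75 = 131.6 kips.
Design strength φR_n = 0.75 × 131.6 = 98.7 kips.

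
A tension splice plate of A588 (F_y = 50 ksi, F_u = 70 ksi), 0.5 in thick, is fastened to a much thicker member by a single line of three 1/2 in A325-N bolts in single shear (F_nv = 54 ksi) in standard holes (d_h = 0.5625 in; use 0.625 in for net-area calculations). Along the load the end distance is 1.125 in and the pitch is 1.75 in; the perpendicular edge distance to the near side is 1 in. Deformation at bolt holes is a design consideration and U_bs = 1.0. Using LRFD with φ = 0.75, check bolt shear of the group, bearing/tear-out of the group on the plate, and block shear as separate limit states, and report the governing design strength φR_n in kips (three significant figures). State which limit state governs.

Bolt shear: A_b = π·0.5²/4 = 0.1963 in²; R_n = 54 × 0.1963 × 3 × 1 = 31.81 kips → 0.75 × 31.81 = 23.9 kips.
Bearing: edge l_c = 0.8438, r_n = 35.44 kips; interior l_c = 1.188, r_n = 42 kips; R_n = 35.44 + 2·42 = 119.4 kips → 89.6 kips.
Block shear: A_gv = 2.312, A_nv = 1.531, A_nt = 0.3438 in²; R_n = min(0.6F_uA_nv, 0.6F_yA_gv) + U_bs·F_u·A_nt = 88.38 kips → 66.3 kips.
Bolt shear governs: 23.9 kips.

23.9 kips (bolt shear governs)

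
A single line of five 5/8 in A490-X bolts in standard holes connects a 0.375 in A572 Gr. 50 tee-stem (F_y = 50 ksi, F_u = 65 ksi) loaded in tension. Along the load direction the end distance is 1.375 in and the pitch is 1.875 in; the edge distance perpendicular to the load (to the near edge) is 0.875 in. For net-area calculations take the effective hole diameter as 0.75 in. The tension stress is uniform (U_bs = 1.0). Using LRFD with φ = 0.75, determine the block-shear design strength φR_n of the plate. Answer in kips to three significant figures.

Shear plane L_v = 1.375 + 4·1.875 = 8.875 in; A_gv = 8.875 × 0.375 = 3.328 in².
A_nv = (8.875 − 4.5·0.75) × 0.375 = 2.062 in².
A_nt = (0.875 − 0.5·0.75) × 0.375 = 0.1875 in².
0.6 F_u A_nv = 80.44 kips; 0.6 F_y A_gv = 99.84 kips → shear rupture governs the shear term.
R_n = 80.44 + 1.0 × 65 × 0.1875 = 92.62 kips.
Design strength φR_n = 0.75 × 92.62 = 69.5 kips.

69.5 kips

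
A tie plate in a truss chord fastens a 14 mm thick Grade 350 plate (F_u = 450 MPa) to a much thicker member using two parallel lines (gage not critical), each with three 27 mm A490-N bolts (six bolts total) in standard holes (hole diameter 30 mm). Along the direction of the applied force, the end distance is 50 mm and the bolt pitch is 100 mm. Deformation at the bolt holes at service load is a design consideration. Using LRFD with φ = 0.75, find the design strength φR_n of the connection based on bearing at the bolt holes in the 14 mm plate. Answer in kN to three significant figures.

Per bolt r_n = 1.2 l_c t F_u ≤ 2.4 d t F_u; upper limit = 2.4 × 27 × 14 × 450 / 1000 = 408.2 kN.
Edge bolt: l_c = 50 − 30/2 = 35 mm → 1.2 × 35 × 14 × 450 / 1000 = 264.6 → r_n = 264.6 kN.
Interior bolts: l_c = 100 − 30 = 70 mm → 1.2 × 70 × 14 × 450 / 1000 = 529.2 → r_n = 408.2 kN.
R_n = 2 × 264.6 + 4 × 408.2 = 2162 kN.
Design strength φR_n = 0.75 × 2162 = 1620 kN.

1620 kN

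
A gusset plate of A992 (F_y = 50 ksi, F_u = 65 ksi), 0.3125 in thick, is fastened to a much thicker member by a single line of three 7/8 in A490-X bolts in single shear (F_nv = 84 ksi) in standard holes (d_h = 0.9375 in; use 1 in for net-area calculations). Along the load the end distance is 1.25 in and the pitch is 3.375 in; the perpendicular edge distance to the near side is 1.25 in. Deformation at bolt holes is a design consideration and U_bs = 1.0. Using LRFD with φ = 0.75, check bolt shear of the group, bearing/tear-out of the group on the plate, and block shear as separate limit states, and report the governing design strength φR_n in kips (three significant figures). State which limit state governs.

61.7 kips (block shear governs)

Bolt shear: A_b = π·0.875²/4 = 0.6013 in²; R_n = 84 × 0.6013 × 3 × 1 = 151.5 kips → 0.75 × 151.5 = 114 kips.
Bearing: edge l_c = 0.7812, r_n = 19.04 kips; interior l_c = 2.438, r_n = 42.66 kips; R_n = 19.04 + 2·42.66 = 104.4 kips → 78.3 kips.
Block shear: A_gv = 2.5, A_nv = 1.719, A_nt = 0.2344 in²; R_n = min(0.6F_uA_nv, 0.6F_yA_gv) + U_bs·F_u·A_nt = 82.27 kips → 61.7 kips.
Block shear governs: 61.7 kips.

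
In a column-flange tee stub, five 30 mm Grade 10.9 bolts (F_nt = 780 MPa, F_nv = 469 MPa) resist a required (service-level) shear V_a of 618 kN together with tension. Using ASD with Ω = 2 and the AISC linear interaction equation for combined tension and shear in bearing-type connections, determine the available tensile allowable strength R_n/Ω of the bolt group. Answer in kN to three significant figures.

764 kN

A_b = π·30²/4 = 706.9 mm²; f_rv = 618 × 1000 / (5 × 706.9) = 174.9 MPa.
F'_nt = 1.3 F_nt − (Ω F_nt / F_nv) f_rv = 1.3·780 − (2·780/469)·174.9 = 432.4 MPa, capped at F_nt → F'_nt = 432.4 MPa.
R_n = F'_nt · A_b · n = 432.4 × 706.9 × 5 / 1000 = 1528 kN.
Allowable strength R_n/Ω = 1528 / 2 = 764 kN.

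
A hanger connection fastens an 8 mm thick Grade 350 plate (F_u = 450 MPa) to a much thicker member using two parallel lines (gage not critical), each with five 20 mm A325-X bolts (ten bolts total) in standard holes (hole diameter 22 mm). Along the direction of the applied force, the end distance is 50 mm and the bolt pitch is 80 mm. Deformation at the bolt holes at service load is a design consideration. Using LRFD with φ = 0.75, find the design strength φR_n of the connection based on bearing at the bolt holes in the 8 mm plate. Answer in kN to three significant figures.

1290 kN

Per bolt r_n = 1.2 l_c t F_u ≤ 2.4 d t F_u; upper limit = 2.4 × 20 × 8 × 450 / 1000 = 172.8 kN.
Edge bolt: l_c = 50 − 22/2 = 39 mm → 1.2 × 39 × 8 × 450 / 1000 = 168.5 → r_n = 168.5 kN.
Interior bolts: l_c = 80 − 22 = 58 mm → 1.2 × 58 × 8 × 450 / 1000 = 250.6 → r_n = 172.8 kN.
R_n = 2 × 168.5 + 8 × 172.8 = 1719 kN.
Design strength φR_n = 0.75 × 1719 = 1290 kN.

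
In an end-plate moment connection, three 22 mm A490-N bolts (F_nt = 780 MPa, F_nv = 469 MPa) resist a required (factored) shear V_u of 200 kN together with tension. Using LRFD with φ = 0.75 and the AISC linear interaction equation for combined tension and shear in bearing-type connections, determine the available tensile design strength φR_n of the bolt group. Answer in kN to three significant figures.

A_b = π·22²/4 = 380.1 mm²; f_rv = 200 × 1000 / (3 × 380.1) = 175.4 MPa.
F'_nt = 1.3 F_nt − (F_nt / φF_nv) f_rv = 1.3·780 − (780/(0.75·469))·175.4 = 625.1 MPa, capped at F_nt → F'_nt = 625.1 MPa.
R_n = F'_nt · A_b · n = 625.1 × 380.1 × 3 / 1000 = 712.9 kN.
Design strength φR_n = 0.75 × 712.9 = 535 kN.

535 kN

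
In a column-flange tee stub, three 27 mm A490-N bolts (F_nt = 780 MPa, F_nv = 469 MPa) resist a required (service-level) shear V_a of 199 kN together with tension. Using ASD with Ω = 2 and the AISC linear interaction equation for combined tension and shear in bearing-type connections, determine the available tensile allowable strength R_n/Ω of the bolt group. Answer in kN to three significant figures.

A_b = π·27²/4 = 572.6 mm²; f_rv = 199 × 1000 / (3 × 572.6) = 115.9 MPa.
F'_nt = 1.3 F_nt − (Ω F_nt / F_nv) f_rv = 1.3·780 − (2·780/469)·115.9 = 628.6 MPa, capped at F_nt → F'_nt = 628.6 MPa.
R_n = F'_nt · A_b · n = 628.6 × 572.6 × 3 / 1000 = 1080 kN.
Allowable strength R_n/Ω = 1080 / 2 = 540 kN.

540 kN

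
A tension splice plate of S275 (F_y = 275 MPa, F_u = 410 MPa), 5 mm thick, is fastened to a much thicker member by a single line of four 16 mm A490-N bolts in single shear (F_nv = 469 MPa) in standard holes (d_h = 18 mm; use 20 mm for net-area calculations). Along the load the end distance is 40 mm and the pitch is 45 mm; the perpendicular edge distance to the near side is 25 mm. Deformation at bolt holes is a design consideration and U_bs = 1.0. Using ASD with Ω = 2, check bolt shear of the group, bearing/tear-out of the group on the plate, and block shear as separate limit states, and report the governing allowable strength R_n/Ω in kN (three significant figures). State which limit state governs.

Bolt shear: A_b = π·16²/4 = 201.1 mm²; R_n = 469 × 201.1 × 4 × 1 / 1000 = 377.2 kN → 377.2 / 2 = 189 kN.
Bearing: edge l_c = 31, r_n = 76.26 kN; interior l_c = 27, r_n = 66.42 kN; R_n = 76.26 + 3·66.42 = 275.5 kN → 138 kN.
Block shear: A_gv = 875, A_nv = 525, A_nt = 75 mm²; R_n = min(0.6F_uA_nv, 0.6F_yA_gv) + U_bs·F_u·A_nt = 159.9 kN → 80 kN.
Block shear governs: 80 kN.

80 kN (block shear governs)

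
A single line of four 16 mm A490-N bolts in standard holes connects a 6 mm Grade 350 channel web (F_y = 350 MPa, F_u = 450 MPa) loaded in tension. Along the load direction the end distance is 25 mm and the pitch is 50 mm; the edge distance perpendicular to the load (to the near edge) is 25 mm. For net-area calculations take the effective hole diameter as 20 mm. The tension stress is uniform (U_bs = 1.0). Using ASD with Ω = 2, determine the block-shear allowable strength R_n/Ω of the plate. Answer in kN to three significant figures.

Shear plane L_v = 25 + 3·50 = 175 mm; A_gv = 175 × 6 = 1050 mm².
A_nv = (175 − 3.5·20) × 6 = 630 mm².
A_nt = (25 − 0.5·20) × 6 = 90 mm².
0.6 F_u A_nv = 170.1 kN; 0.6 F_y A_gv = 220.5 kN → shear rupture governs the shear term.
R_n = 170.1 + 1.0 × 450 × 90 / 1000 = 210.6 kN.
Allowable strength R_n/Ω = 210.6 / 2 = 105 kN.

105 kN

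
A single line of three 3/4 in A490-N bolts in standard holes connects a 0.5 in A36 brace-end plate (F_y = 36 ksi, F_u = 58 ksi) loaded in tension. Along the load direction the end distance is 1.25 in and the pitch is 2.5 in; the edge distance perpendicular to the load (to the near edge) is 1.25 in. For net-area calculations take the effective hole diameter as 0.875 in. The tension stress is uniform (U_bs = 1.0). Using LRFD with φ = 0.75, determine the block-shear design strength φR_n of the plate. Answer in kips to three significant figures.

Shear plane L_v = 1.25 + 2·2.5 = 6.25 in; A_gv = 6.25 × 0.5 = 3.125 in².
A_nv = (6.25 − 2.5·0.875) × 0.5 = 2.031 in².
A_nt = (1.25 − 0.5·0.875) × 0.5 = 0.4062 in².
0.6 F_u A_nv = 70.69 kips; 0.6 F_y A_gv = 67.5 kips → shear yielding governs the shear term.
R_n = 67.5 + 1.0 × 58 × 0.4062 = 91.06 kips.
Design strength φR_n = 0.75 × 91.06 = 68.3 kips.

68.3 kips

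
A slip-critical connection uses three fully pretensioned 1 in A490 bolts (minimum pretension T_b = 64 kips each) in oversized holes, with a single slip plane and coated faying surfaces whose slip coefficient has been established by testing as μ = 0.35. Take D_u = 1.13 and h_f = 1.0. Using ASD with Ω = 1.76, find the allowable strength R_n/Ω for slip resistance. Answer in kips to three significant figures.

R_n = μ · D_u · h_f · T_b · n_s · n_b = 0.35 × 1.13 × 1.0 × 64 × 1 × 3 = 75.94 kips.
Allowable strength R_n/Ω = 75.94 / 1.76 = 43.1 kips.

43.1 kips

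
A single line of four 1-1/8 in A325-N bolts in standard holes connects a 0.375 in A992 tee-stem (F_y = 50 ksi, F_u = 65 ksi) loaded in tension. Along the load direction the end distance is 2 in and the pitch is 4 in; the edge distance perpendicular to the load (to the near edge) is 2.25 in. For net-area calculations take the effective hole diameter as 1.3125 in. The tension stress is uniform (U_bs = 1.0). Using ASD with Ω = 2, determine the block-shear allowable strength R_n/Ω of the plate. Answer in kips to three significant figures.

88.2 kips

Shear plane L_v = 2 + 3·4 = 14 in; A_gv = 14 × 0.375 = 5.25 in².
A_nv = (14 − 3.5·1.3125) × 0.375 = 3.527 in².
A_nt = (2.25 − 0.5·1.3125) × 0.375 = 0.5977 in².
0.6 F_u A_nv = 137.6 kips; 0.6 F_y A_gv = 157.5 kips → shear rupture governs the shear term.
R_n = 137.6 + 1.0 × 65 × 0.5977 = 176.4 kips.
Allowable strength R_n/Ω = 176.4 / 2 = 88.2 kips.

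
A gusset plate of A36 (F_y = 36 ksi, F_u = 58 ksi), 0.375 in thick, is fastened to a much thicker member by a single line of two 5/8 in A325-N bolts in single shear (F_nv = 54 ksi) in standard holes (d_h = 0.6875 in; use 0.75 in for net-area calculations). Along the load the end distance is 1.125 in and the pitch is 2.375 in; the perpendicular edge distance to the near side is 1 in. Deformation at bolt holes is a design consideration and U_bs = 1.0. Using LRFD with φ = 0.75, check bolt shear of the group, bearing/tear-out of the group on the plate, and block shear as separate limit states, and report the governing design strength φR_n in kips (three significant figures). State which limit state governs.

Bolt shear: A_b = π·0.625²/4 = 0.3068 in²; R_n = 54 × 0.3068 × 2 × 1 = 33.13 kips → 0.75 × 33.13 = 24.9 kips.
Bearing: edge l_c = 0.7812, r_n = 20.39 kips; interior l_c = 1.688, r_n = 32.62 kips; R_n = 20.39 + 1·32.62 = 53.02 kips → 39.8 kips.
Block shear: A_gv = 1.312, A_nv = 0.8906, A_nt = 0.2344 in²; R_n = min(0.6F_uA_nv, 0.6F_yA_gv) + U_bs·F_u·A_nt = 41.94 kips → 31.5 kips.
Bolt shear governs: 24.9 kips.

24.9 kips (bolt shear governs)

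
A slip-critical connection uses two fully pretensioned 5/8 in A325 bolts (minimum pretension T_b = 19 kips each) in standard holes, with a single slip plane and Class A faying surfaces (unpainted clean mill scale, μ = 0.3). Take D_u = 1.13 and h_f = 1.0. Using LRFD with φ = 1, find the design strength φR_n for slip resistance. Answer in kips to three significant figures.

R_n = μ · D_u · h_f · T_b · n_s · n_b = 0.3 × 1.13 × 1.0 × 19 × 1 × 2 = 12.88 kips.
Design strength φR_n = 1 × 12.88 = 12.9 kips.

12.9 kips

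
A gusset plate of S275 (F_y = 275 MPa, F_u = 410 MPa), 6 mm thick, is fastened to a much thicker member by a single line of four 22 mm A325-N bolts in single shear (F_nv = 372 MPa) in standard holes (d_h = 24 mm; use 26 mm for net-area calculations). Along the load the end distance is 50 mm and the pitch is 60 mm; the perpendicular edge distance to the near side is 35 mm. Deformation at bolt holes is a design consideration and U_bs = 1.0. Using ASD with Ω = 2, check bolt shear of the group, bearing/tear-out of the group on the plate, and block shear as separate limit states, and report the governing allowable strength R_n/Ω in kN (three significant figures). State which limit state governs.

130 kN (block shear governs)

Bolt shear: A_b = π·22²/4 = 380.1 mm²; R_n = 372 × 380.1 × 4 × 1 / 1000 = 565.6 kN → 565.6 / 2 = 283 kN.
Bearing: edge l_c = 38, r_n = 112.2 kN; interior l_c = 36, r_n = 106.3 kN; R_n = 112.2 + 3·106.3 = 431 kN → 215 kN.
Block shear: A_gv = 1380, A_nv = 834, A_nt = 132 mm²; R_n = min(0.6F_uA_nv, 0.6F_yA_gv) + U_bs·F_u·A_nt = 259.3 kN → 130 kN.
Block shear governs: 130 kN.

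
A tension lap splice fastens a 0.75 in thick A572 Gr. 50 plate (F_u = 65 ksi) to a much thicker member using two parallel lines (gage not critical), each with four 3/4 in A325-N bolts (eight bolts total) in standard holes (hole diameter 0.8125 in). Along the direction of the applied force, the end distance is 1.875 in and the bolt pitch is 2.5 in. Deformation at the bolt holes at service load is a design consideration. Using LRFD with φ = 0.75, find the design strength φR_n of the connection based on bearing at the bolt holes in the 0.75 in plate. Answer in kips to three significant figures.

Per bolt r_n = 1.2 l_c t F_u ≤ 2.4 d t F_u; upper limit = 2.4 × 0.75 × 0.75 × 65 = 87.75 kips.
Edge bolt: l_c = 1.875 − 0.8125/2 = 1.469 in → 1.2 × 1.469 × 0.75 × 65 = 85.92 → r_n = 85.92 kips.
Interior bolts: l_c = 2.5 − 0.8125 = 1.688 in → 1.2 × 1.688 × 0.75 × 65 = 98.72 → r_n = 87.75 kips.
R_n = 2 × 85.92 + 6 × 87.75 = 698.3 kips.
Design strength φR_n = 0.75 × 698.3 = 524 kips.

524 kips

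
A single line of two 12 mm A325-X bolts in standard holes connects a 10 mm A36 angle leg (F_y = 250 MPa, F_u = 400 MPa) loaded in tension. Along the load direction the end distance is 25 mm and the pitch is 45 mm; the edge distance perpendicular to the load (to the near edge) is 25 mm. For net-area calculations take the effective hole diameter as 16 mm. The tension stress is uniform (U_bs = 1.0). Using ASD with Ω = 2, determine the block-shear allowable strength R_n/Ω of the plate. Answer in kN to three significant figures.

86.5 kN

Shear plane L_v = 25 + 1·45 = 70 mm; A_gv = 70 × 10 = 700 mm².
A_nv = (70 − 1.5·16) × 10 = 460 mm².
A_nt = (25 − 0.5·16) × 10 = 170 mm².
0.6 F_u A_nv = 110.4 kN; 0.6 F_y A_gv = 105 kN → shear yielding governs the shear term.
R_n = 105 + 1.0 × 400 × 170 / 1000 = 173 kN.
Allowable strength R_n/Ω = 173 / 2 = 86.5 kN.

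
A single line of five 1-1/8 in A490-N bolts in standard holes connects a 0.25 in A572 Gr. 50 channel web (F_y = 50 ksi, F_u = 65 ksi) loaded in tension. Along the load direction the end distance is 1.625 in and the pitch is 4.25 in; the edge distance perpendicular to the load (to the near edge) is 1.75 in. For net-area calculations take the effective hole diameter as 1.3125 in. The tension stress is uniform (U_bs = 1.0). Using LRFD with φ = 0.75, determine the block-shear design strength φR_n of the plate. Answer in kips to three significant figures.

106 kips

Shear plane L_v = 1.625 + 4·4.25 = 18.62 in; A_gv = 18.62 × 0.25 = 4.656 in².
A_nv = (18.62 − 4.5·1.3125) × 0.25 = 3.18 in².
A_nt = (1.75 − 0.5·1.3125) × 0.25 = 0.2734 in².
0.6 F_u A_nv = 124 kips; 0.6 F_y A_gv = 139.7 kips → shear rupture governs the shear term.
R_n = 124 + 1.0 × 65 × 0.2734 = 141.8 kips.
Design strength φR_n = 0.75 × 141.8 = 106 kips.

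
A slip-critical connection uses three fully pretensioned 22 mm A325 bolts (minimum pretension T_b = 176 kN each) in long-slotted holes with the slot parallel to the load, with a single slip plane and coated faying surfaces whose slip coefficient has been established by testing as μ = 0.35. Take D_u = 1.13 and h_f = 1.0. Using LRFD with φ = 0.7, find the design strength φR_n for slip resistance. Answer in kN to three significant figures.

R_n = μ · D_u · h_f · T_b · n_s · n_b = 0.35 × 1.13 × 1.0 × 176 × 1 × 3 = 208.8 kN.
Design strength φR_n = 0.7 × 208.8 = 146 kN.

146 kN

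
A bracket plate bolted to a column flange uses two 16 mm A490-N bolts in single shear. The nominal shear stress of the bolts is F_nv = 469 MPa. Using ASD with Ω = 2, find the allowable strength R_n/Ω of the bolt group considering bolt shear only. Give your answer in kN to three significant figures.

94.3 kN

A_b = π × 16² / 4 = 201.1 mm².
R_n = F_nv · A_b · n · n_s = 469 × 201.1 × 2 × 1 / 1000 = 188.6 kN.
Allowable strength R_n/Ω = 188.6 / 2 = 94.3 kN.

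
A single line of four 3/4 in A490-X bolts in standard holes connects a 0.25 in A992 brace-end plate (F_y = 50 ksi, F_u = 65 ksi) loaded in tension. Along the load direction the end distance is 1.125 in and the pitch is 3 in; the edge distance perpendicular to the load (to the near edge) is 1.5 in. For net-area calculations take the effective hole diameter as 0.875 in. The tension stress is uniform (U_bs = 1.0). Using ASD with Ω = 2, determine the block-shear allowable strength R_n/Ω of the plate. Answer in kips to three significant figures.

43.1 kips

Shear plane L_v = 1.125 + 3·3 = 10.12 in; A_gv = 10.12 × 0.25 = 2.531 in².
A_nv = (10.12 − 3.5·0.875) × 0.25 = 1.766 in².
A_nt = (1.5 − 0.5·0.875) × 0.25 = 0.2656 in².
0.6 F_u A_nv = 68.86 kips; 0.6 F_y A_gv = 75.94 kips → shear rupture governs the shear term.
R_n = 68.86 + 1.0 × 65 × 0.2656 = 86.12 kips.
Allowable strength R_n/Ω = 86.12 / 2 = 43.1 kips.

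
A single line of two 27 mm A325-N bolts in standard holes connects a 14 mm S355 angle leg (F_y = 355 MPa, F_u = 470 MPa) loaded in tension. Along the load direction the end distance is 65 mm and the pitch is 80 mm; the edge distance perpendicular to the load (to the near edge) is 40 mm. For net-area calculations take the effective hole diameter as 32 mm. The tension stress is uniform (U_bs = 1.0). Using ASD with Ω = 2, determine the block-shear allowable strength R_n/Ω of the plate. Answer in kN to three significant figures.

270 kN

Shear plane L_v = 65 + 1·80 = 145 mm; A_gv = 145 × 14 = 2030 mm².
A_nv = (145 − 1.5·32) × 14 = 1358 mm².
A_nt = (40 − 0.5·32) × 14 = 336 mm².
0.6 F_u A_nv = 383 kN; 0.6 F_y A_gv = 432.4 kN → shear rupture governs the shear term.
R_n = 383 + 1.0 × 470 × 336 / 1000 = 540.9 kN.
Allowable strength R_n/Ω = 540.9 / 2 = 270 kN.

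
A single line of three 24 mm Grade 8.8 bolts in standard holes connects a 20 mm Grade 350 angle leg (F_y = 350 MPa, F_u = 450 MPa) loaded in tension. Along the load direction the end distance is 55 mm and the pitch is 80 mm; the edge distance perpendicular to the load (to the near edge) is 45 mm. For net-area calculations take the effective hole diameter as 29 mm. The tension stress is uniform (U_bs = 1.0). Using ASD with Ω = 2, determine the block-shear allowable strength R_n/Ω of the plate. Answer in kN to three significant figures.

522 kN

Shear plane L_v = 55 + 2·80 = 215 mm; A_gv = 215 × 20 = 4300 mm².
A_nv = (215 − 2.5·29) × 20 = 2850 mm².
A_nt = (45 − 0.5·29) × 20 = 610 mm².
0.6 F_u A_nv = 769.5 kN; 0.6 F_y A_gv = 903 kN → shear rupture governs the shear term.
R_n = 769.5 + 1.0 × 450 × 610 / 1000 = 1044 kN.
Allowable strength R_n/Ω = 1044 / 2 = 522 kN.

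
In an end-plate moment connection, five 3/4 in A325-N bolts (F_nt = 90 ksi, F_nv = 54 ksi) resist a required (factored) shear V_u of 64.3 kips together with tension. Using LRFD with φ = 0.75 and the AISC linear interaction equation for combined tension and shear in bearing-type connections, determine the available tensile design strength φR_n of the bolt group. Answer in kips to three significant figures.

A_b = π·0.75²/4 = 0.4418 in²; f_rv = 64.3 / (5 × 0.4418) = 29.11 ksi.
F'_nt = 1.3 F_nt − (F_nt / φF_nv) f_rv = 1.3·90 − (90/(0.75·54))·29.11 = 52.31 ksi, capped at F_nt → F'_nt = 52.31 ksi.
R_n = F'_nt · A_b · n = 52.31 × 0.4418 × 5 = 115.6 kips.
Design strength φR_n = 0.75 × 115.6 = 86.7 kips.

86.7 kips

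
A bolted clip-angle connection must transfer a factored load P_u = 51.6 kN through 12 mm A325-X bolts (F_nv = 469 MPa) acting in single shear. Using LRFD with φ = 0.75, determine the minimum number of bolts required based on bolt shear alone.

A_b = π·12²/4 = 113.1 mm².
Per-bolt design strength φR_n = 0.75 × 469 × 113.1 × 1 / 1000 = 39.78 kN.
n ≥ 51.6 / 39.78 = 1.297 → use 2 bolts.

2 bolts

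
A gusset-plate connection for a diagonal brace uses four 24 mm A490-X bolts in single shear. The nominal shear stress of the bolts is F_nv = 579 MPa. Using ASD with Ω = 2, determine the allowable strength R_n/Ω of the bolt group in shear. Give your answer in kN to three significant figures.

524 kN

A_b = π × 24² / 4 = 452.4 mm².
R_n = F_nv · A_b · n · n_s = 579 × 452.4 × 4 × 1 / 1000 = 1048 kN.
Allowable strength R_n/Ω = 1048 / 2 = 524 kN.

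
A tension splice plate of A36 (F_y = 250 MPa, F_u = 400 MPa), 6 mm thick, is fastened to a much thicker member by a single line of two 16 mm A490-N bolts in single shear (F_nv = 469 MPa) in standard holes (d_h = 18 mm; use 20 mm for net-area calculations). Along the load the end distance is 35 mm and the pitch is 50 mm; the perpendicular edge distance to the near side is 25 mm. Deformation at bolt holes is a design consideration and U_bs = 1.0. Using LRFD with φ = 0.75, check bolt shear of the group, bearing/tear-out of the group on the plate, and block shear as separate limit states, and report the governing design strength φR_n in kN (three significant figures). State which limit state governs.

Bolt shear: A_b = π·16²/4 = 201.1 mm²; R_n = 469 × 201.1 × 2 × 1 / 1000 = 188.6 kN → 0.75 × 188.6 = 141 kN.
Bearing: edge l_c = 26, r_n = 74.88 kN; interior l_c = 32, r_n = 92.16 kN; R_n = 74.88 + 1·92.16 = 167 kN → 125 kN.
Block shear: A_gv = 510, A_nv = 330, A_nt = 90 mm²; R_n = min(0.6F_uA_nv, 0.6F_yA_gv) + U_bs·F_u·A_nt = 112.5 kN → 84.4 kN.
Block shear governs: 84.4 kN.

84.4 kN (block shear governs)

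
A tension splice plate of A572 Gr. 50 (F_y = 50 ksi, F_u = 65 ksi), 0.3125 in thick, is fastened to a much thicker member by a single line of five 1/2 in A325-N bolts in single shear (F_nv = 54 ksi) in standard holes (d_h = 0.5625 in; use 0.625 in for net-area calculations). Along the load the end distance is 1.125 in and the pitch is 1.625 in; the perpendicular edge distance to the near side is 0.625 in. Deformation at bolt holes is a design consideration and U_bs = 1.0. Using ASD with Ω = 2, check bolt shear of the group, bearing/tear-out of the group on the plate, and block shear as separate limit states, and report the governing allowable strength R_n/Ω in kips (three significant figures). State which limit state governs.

Bolt shear: A_b = π·0.5²/4 = 0.1963 in²; R_n = 54 × 0.1963 × 5 × 1 = 53.01 kips → 53.01 / 2 = 26.5 kips.
Bearing: edge l_c = 0.8438, r_n = 20.57 kips; interior l_c = 1.062, r_n = 24.38 kips; R_n = 20.57 + 4·24.38 = 118.1 kips → 59 kips.
Block shear: A_gv = 2.383, A_nv = 1.504, A_nt = 0.09766 in²; R_n = min(0.6F_uA_nv, 0.6F_yA_gv) + U_bs·F_u·A_nt = 65 kips → 32.5 kips.
Bolt shear governs: 26.5 kips.

26.5 kips (bolt shear governs)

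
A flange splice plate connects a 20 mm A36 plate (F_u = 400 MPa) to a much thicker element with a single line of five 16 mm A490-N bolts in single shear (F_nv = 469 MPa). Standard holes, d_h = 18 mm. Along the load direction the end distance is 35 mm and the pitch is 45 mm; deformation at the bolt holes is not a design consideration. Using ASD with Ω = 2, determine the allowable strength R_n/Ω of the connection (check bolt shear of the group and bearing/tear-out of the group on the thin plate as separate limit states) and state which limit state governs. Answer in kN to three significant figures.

Bolt shear: A_b = π·16²/4 = 201.1 mm²; R_n = 469 × 201.1 × 5 × 1 / 1000 = 471.5 kN → 471.5 / 2 = 236 kN.
Bearing (1.5 l_c t F_u ≤ 3.0 d t F_u): upper limit = 3.0·16·20·400 / 1000 = 384 kN.
  Edge l_c = 35 − 18/2 = 26 → r_n = 312 kN; interior l_c = 45 − 18 = 27 → r_n = 324 kN.
  R_n,bearing = 1·312 + 4·324 = 1608 kN → 1608 / 2 = 804 kN.
Bolt shear governs: 236 kN.

236 kN (bolt shear governs)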